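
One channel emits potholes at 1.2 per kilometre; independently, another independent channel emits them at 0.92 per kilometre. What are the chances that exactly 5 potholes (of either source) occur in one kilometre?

Independent Poisson processes superpose: combined rate λ = 1.2 + 0.92 = 2.12 per kilometre.
So μ = 2.12.
P(N = 5) = e^(−2.12) · 2.12^5/5! ≈ 0.0428.

0.0428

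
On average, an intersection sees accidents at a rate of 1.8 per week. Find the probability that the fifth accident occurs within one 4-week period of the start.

Over the interval, μ = 1.8 × 4 = 7.2 (a 4-week period = 4 weeks).
The fifth arrival falls in the interval iff at least 5 events occur there: P(S_5 ≤ t) = P(N ≥ 5) = 1 − P(N ≤ 4) ≈ 0.8445.

0.8445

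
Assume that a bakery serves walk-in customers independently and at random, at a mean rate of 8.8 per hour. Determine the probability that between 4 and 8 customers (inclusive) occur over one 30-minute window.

0.6047

Over the interval, μ = 8.8 × 0.5 = 4.4 (a 30-minute window = 0.5 hours).
P(4 ≤ N ≤ 8) = Σ_{j=4}^{8} e^(−4.4) · 4.4^j/j! ≈ 0.6047.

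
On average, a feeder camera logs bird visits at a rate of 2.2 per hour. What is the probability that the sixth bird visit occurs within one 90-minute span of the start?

Over the interval, μ = 2.2 × 1.5 = 3.3 (a 90-minute span = 1.5 hours).
The sixth arrival falls in the interval iff at least 6 events occur there: P(S_6 ≤ t) = P(N ≥ 6) = 1 − P(N ≤ 5) ≈ 0.1171.

0.1171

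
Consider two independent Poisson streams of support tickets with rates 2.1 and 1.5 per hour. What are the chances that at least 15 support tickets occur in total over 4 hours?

Independent Poisson processes superpose: combined rate λ = 2.1 + 1.5 = 3.6 per hour.
Over the interval, μ = 3.6 × 4 = 14.4 (4 hours).
P(N ≥ 15) = 1 − P(N ≤ 14) ≈ 0.4719.

0.4719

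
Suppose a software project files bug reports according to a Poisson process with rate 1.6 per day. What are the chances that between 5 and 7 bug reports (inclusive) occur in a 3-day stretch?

Over the interval, μ = 1.6 × 3 = 4.8 (a 3-day stretch = 3 days).
P(5 ≤ N ≤ 7) = Σ_{j=5}^{7} e^(−4.8) · 4.8^j/j! ≈ 0.4104.

0.4104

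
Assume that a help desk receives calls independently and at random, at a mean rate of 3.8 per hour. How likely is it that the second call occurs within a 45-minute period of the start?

0.7773

Over the interval, μ = 3.8 × 0.75 = 2.85 (a 45-minute period = 0.75 hours).
The second arrival falls in the interval iff at least 2 events occur there: P(S_2 ≤ t) = P(N ≥ 2) = 1 − P(N ≤ 1) ≈ 0.7773.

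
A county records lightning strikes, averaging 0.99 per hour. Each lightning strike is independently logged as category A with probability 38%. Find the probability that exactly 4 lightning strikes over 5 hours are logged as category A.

Thinning: the lightning strikes that are logged as category A themselves form a Poisson process with rate 0.38 × 0.99 = 0.3762 per hour.
Over the interval, μ = 0.3762 × 5 = 1.881 (5 hours).
P(N = 4) = e^(−1.881) · 1.881^4/4! ≈ 0.0795.

0.0795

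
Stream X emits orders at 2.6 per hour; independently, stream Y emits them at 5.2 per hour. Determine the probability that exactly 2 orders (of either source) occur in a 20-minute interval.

Independent Poisson processes superpose: combined rate λ = 2.6 + 5.2 = 7.8 per hour.
Over the interval, μ = 7.8 × 1/3 = 2.6 (a 20-minute interval = 1/3 hours).
P(N = 2) = e^(−2.6) · 2.6^2/2! ≈ 0.2510.

0.2510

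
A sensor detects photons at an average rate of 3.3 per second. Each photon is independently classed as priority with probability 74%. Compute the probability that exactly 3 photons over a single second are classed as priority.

Thinning: the photons that are classed as priority themselves form a Poisson process with rate 0.74 × 3.3 = 2.442 per second.
So μ = 2.442.
P(N = 3) = e^(−2.442) · 2.442^3/3! ≈ 0.2111.

0.2111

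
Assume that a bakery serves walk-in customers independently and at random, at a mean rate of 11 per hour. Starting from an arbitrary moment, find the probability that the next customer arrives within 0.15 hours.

0.8080

Inter-arrival times are exponential with rate λ = 11 per hour.
P(T ≤ 0.15) = 1 − e^(−λt) = 1 − e^(−11 × 0.15) = 1 − e^(−1.65) ≈ 0.8080.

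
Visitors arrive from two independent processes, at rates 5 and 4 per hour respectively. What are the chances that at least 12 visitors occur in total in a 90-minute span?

0.6955

Independent Poisson processes superpose: combined rate λ = 5 + 4 = 9 per hour.
Over the interval, μ = 9 × 1.5 = 13.5 (a 90-minute span = 1.5 hours).
P(N ≥ 12) = 1 − P(N ≤ 11) ≈ 0.6955.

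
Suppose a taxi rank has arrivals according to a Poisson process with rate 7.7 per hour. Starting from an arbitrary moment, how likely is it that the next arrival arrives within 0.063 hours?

Inter-arrival times are exponential with rate λ = 7.7 per hour.
P(T ≤ 0.063) = 1 − e^(−λt) = 1 − e^(−7.7 × 0.063) = 1 − e^(−0.4851) ≈ 0.3844.

0.3844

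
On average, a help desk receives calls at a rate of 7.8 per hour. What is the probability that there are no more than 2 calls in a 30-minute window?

Over the interval, μ = 7.8 × 0.5 = 3.9 (a 30-minute window = 0.5 hours).
P(N ≤ 2) = Σ_{j=0}^{2} e^(−μ) μ^j/j! ≈ 0.2531.

0.2531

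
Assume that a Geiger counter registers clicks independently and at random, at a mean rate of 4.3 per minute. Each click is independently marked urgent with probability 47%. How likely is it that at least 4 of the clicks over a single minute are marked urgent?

Thinning: the clicks that are marked urgent themselves form a Poisson process with rate 0.47 × 4.3 = 2.021 per minute.
So μ = 2.021.
P(N ≥ 4) = 1 − P(N ≤ 3) ≈ 0.1467.

0.1467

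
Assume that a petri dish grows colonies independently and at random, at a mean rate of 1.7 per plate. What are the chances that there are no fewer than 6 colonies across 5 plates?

Over the interval, μ = 1.7 × 5 = 8.5 (5 plates).
P(N ≥ 6) = 1 − P(N ≤ 5) = 1 − Σ_{j=0}^{5} e^(−μ) μ^j/j! ≈ 0.8504.

0.8504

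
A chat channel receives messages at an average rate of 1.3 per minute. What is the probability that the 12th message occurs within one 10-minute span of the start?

Over the interval, μ = 1.3 × 10 = 13 (a 10-minute span = 10 minutes).
The 12th arrival falls in the interval iff at least 12 events occur there: P(S_12 ≤ t) = P(N ≥ 12) = 1 − P(N ≤ 11) ≈ 0.6468.

0.6468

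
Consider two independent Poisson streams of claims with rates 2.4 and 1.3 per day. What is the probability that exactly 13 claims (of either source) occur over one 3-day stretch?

0.0942

Independent Poisson processes superpose: combined rate λ = 2.4 + 1.3 = 3.7 per day.
Over the interval, μ = 3.7 × 3 = 11.1 (a 3-day stretch = 3 days).
P(N = 13) = e^(−11.1) · 11.1^13/13! ≈ 0.0942.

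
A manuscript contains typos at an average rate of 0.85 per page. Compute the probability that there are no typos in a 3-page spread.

0.0781

Over the interval, μ = 0.85 × 3 = 2.55 (a 3-page spread = 3 pages).
P(N = 0) = e^(−μ) μ^0/0! = e^(−2.55) · 2.55^0/1 ≈ 0.0781.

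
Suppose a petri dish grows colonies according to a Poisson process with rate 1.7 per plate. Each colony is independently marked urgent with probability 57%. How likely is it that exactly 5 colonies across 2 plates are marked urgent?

0.0328

Thinning: the colonies that are marked urgent themselves form a Poisson process with rate 0.57 × 1.7 = 0.969 per plate.
Over the interval, μ = 0.969 × 2 = 1.938 (2 plates).
P(N = 5) = e^(−1.938) · 1.938^5/5! ≈ 0.0328.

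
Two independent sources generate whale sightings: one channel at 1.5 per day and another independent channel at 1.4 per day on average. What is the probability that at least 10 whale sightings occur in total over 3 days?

0.3731

Independent Poisson processes superpose: combined rate λ = 1.5 + 1.4 = 2.9 per day.
Over the interval, μ = 2.9 × 3 = 8.7 (3 days).
P(N ≥ 10) = 1 − P(N ≤ 9) ≈ 0.3731.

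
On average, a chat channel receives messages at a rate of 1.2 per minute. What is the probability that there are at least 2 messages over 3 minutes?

Over the interval, μ = 1.2 × 3 = 3.6 (3 minutes).
P(N ≥ 2) = 1 − P(N ≤ 1) = 1 − Σ_{j=0}^{1} e^(−μ) μ^j/j! ≈ 0.8743.

0.8743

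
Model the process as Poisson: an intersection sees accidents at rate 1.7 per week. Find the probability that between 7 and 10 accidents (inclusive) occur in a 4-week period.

Over the interval, μ = 1.7 × 4 = 6.8 (a 4-week period = 4 weeks).
P(7 ≤ N ≤ 10) = Σ_{j=7}^{10} e^(−6.8) · 6.8^j/j! ≈ 0.4351.

0.4351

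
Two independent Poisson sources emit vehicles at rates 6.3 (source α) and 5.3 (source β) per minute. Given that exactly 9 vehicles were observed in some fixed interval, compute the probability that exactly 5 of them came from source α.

Given the total, each event is independently from source α with probability p = λ_α/(λ_α+λ_β) = 6.3/11.6 ≈ 0.5431.
So K ~ Binomial(9, 6.3/11.6): P(K = 5) = C(9,5) · (6.3/11.6)^5 · (5.3/11.6)^4 ≈ 0.2595.

0.2595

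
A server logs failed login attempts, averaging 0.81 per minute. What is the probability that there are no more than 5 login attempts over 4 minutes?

0.8900

Over the interval, μ = 0.81 × 4 = 3.24 (4 minutes).
P(N ≤ 5) = Σ_{j=0}^{5} e^(−μ) μ^j/j! ≈ 0.8900.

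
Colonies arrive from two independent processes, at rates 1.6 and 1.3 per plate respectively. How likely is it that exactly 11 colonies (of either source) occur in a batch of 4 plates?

Independent Poisson processes superpose: combined rate λ = 1.6 + 1.3 = 2.9 per plate.
Over the interval, μ = 2.9 × 4 = 11.6 (a batch of 4 plates = 4 plates).
P(N = 11) = e^(−11.6) · 11.6^11/11! ≈ 0.1175.

0.1175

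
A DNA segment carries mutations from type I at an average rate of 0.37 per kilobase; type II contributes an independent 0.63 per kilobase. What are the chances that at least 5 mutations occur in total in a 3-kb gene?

0.1847

Independent Poisson processes superpose: combined rate λ = 0.37 + 0.63 = 1 per kilobase.
Over the interval, μ = 1 × 3 = 3 (a 3-kb gene = 3 kilobases).
P(N ≥ 5) = 1 − P(N ≤ 4) ≈ 0.1847.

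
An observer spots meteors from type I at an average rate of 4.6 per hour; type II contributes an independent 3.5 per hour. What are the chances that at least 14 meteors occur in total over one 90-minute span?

Independent Poisson processes superpose: combined rate λ = 4.6 + 3.5 = 8.1 per hour.
Over the interval, μ = 8.1 × 1.5 = 12.15 (a 90-minute span = 1.5 hours).
P(N ≥ 14) = 1 − P(N ≤ 13) ≈ 0.3344.

0.3344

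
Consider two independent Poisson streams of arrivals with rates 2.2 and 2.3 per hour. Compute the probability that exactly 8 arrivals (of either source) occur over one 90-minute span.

Independent Poisson processes superpose: combined rate λ = 2.2 + 2.3 = 4.5 per hour.
Over the interval, μ = 4.5 × 1.5 = 6.75 (a 90-minute span = 1.5 hours).
P(N = 8) = e^(−6.75) · 6.75^8/8! ≈ 0.1251.

0.1251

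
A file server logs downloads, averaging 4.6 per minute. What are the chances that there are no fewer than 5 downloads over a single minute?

0.4868

With mean μ = 4.6 per minute,
P(N ≥ 5) = 1 − P(N ≤ 4) = 1 − Σ_{j=0}^{4} e^(−μ) μ^j/j! ≈ 0.4868.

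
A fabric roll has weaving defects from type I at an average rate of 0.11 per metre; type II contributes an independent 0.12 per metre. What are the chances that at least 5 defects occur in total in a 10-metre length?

Independent Poisson processes superpose: combined rate λ = 0.11 + 0.12 = 0.23 per metre.
Over the interval, μ = 0.23 × 10 = 2.3 (a 10-metre length = 10 metres).
P(N ≥ 5) = 1 − P(N ≤ 4) ≈ 0.0838.

0.0838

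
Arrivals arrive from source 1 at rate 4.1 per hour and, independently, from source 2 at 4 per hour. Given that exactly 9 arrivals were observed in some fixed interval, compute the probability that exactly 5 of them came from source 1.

Given the total, each event is independently from source 1 with probability p = λ_1/(λ_1+λ_2) = 4.1/8.1 ≈ 0.5062.
So K ~ Binomial(9, 4.1/8.1): P(K = 5) = C(9,5) · (4.1/8.1)^5 · (4/8.1)^4 ≈ 0.2490.

0.2490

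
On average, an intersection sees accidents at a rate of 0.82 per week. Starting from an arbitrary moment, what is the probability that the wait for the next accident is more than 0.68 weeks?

The wait for the next event is exponential with rate λ = 0.82 per week.
P(T > 0.68) = e^(−λt) = e^(−0.82 × 0.68) = e^(−0.5576) ≈ 0.5726.

0.5726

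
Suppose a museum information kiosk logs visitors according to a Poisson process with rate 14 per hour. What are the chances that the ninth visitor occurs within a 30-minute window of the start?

Over the interval, μ = 14 × 0.5 = 7 (a 30-minute window = 0.5 hours).
The ninth arrival falls in the interval iff at least 9 events occur there: P(S_9 ≤ t) = P(N ≥ 9) = 1 − P(N ≤ 8) ≈ 0.2709.

0.2709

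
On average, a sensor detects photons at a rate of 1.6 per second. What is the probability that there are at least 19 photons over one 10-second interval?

0.2577

Over the interval, μ = 1.6 × 10 = 16 (a 10-second interval = 10 seconds).
P(N ≥ 19) = 1 − P(N ≤ 18) = 1 − Σ_{j=0}^{18} e^(−μ) μ^j/j! ≈ 0.2577.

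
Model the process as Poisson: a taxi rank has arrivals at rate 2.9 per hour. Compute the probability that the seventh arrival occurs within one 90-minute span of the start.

0.1502

Over the interval, μ = 2.9 × 1.5 = 4.35 (a 90-minute span = 1.5 hours).
The seventh arrival falls in the interval iff at least 7 events occur there: P(S_7 ≤ t) = P(N ≥ 7) = 1 − P(N ≤ 6) ≈ 0.1502.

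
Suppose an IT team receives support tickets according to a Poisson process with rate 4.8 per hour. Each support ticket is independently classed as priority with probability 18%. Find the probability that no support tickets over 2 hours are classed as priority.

0.1776

Thinning: the support tickets that are classed as priority themselves form a Poisson process with rate 0.18 × 4.8 = 0.864 per hour.
Over the interval, μ = 0.864 × 2 = 1.728 (2 hours).
P(N = 0) = e^(−1.728) · 1.728^0/0! ≈ 0.1776.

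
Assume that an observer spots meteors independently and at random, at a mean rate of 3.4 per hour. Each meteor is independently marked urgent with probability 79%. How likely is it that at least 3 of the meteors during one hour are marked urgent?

Thinning: the meteors that are marked urgent themselves form a Poisson process with rate 0.79 × 3.4 = 2.686 per hour.
So μ = 2.686.
P(N ≥ 3) = 1 − P(N ≤ 2) ≈ 0.5029.

0.5029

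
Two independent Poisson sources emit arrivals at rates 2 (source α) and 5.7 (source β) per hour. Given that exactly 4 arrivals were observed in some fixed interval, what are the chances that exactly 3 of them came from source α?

Given the total, each event is independently from source α with probability p = λ_α/(λ_α+λ_β) = 2/7.7 ≈ 0.2597.
So K ~ Binomial(4, 2/7.7): P(K = 3) = C(4,3) · (2/7.7)^3 · (5.7/7.7)^1 ≈ 0.0519.

0.0519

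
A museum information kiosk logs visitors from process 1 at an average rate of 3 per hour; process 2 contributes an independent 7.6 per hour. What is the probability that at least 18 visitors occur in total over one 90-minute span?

0.3313

Independent Poisson processes superpose: combined rate λ = 3 + 7.6 = 10.6 per hour.
Over the interval, μ = 10.6 × 1.5 = 15.9 (a 90-minute span = 1.5 hours).
P(N ≥ 18) = 1 − P(N ≤ 17) ≈ 0.3313.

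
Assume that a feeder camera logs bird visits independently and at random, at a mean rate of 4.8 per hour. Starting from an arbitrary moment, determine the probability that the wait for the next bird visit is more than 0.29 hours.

0.2486

The wait for the next event is exponential with rate λ = 4.8 per hour.
P(T > 0.29) = e^(−λt) = e^(−4.8 × 0.29) = e^(−1.392) ≈ 0.2486.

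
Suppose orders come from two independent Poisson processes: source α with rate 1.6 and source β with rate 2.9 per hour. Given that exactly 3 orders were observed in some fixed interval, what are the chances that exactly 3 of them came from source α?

Given the total, each event is independently from source α with probability p = λ_α/(λ_α+λ_β) = 1.6/4.5 ≈ 0.3556.
So K ~ Binomial(3, 1.6/4.5): P(K = 3) = C(3,3) · (1.6/4.5)^3 · (2.9/4.5)^0 ≈ 0.0449.

0.0449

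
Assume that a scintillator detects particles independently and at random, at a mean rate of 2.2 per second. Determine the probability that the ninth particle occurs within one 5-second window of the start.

Over the interval, μ = 2.2 × 5 = 11 (a 5-second window = 5 seconds).
The ninth arrival falls in the interval iff at least 9 events occur there: P(S_9 ≤ t) = P(N ≥ 9) = 1 − P(N ≤ 8) ≈ 0.7680.

0.7680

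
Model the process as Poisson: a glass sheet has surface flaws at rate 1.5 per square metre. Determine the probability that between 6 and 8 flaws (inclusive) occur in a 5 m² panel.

Over the interval, μ = 1.5 × 5 = 7.5 (a 5 m² panel = 5 square metres).
P(6 ≤ N ≤ 8) = Σ_{j=6}^{8} e^(−7.5) · 7.5^j/j! ≈ 0.4205.

0.4205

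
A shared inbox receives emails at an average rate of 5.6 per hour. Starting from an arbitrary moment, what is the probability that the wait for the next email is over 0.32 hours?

0.1666

The wait for the next event is exponential with rate λ = 5.6 per hour.
P(T > 0.32) = e^(−λt) = e^(−5.6 × 0.32) = e^(−1.792) ≈ 0.1666.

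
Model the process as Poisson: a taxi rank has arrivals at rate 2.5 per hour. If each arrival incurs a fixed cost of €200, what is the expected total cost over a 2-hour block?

€1000

E[N] = 2.5 × 2 = 5 (a 2-hour block = 2 hours); E[cost] = 5 × €200 = €1000.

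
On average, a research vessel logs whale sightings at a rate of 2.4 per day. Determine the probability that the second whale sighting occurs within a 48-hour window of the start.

0.9523

Over the interval, μ = 2.4 × 2 = 4.8 (a 48-hour window = 2 days).
The second arrival falls in the interval iff at least 2 events occur there: P(S_2 ≤ t) = P(N ≥ 2) = 1 − P(N ≤ 1) ≈ 0.9523.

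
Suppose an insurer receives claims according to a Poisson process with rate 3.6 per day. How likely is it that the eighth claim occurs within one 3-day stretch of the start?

0.8434

Over the interval, μ = 3.6 × 3 = 10.8 (a 3-day stretch = 3 days).
The eighth arrival falls in the interval iff at least 8 events occur there: P(S_8 ≤ t) = P(N ≥ 8) = 1 − P(N ≤ 7) ≈ 0.8434.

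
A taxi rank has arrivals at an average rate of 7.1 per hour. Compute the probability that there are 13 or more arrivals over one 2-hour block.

0.6609

Over the interval, μ = 7.1 × 2 = 14.2 (a 2-hour block = 2 hours).
P(N ≥ 13) = 1 − P(N ≤ 12) = 1 − Σ_{j=0}^{12} e^(−μ) μ^j/j! ≈ 0.6609.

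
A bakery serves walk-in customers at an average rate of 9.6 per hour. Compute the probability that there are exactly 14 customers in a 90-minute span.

Over the interval, μ = 9.6 × 1.5 = 14.4 (a 90-minute span = 1.5 hours).
P(N = 14) = e^(−μ) μ^14/14! = e^(−14.4) · 14.4^14/87178291200 ≈ 0.1054.

0.1054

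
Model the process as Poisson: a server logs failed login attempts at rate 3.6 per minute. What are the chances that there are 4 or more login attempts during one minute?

With mean μ = 3.6 per minute,
P(N ≥ 4) = 1 − P(N ≤ 3) = 1 − Σ_{j=0}^{3} e^(−μ) μ^j/j! ≈ 0.4848.

0.4848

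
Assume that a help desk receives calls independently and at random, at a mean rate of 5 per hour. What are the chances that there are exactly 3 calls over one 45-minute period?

Over the interval, μ = 5 × 0.75 = 3.75 (a 45-minute period = 0.75 hours).
P(N = 3) = e^(−μ) μ^3/3! = e^(−3.75) · 3.75^3/6 ≈ 0.2067.

0.2067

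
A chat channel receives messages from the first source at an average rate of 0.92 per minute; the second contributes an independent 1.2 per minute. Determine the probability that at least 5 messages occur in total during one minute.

0.0641

Independent Poisson processes superpose: combined rate λ = 0.92 + 1.2 = 2.12 per minute.
So μ = 2.12.
P(N ≥ 5) = 1 − P(N ≤ 4) ≈ 0.0641.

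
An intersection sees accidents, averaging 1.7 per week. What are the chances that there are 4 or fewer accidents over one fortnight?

0.7442

Over the interval, μ = 1.7 × 2 = 3.4 (a fortnight = 2 weeks).
P(N ≤ 4) = Σ_{j=0}^{4} e^(−μ) μ^j/j! ≈ 0.7442.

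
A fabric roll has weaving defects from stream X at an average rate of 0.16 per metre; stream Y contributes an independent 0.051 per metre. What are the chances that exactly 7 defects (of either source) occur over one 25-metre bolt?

Independent Poisson processes superpose: combined rate λ = 0.16 + 0.051 = 0.211 per metre.
Over the interval, μ = 0.211 × 25 = 5.275 (a 25-metre bolt = 25 metres).
P(N = 7) = e^(−5.275) · 5.275^7/7! ≈ 0.1154.

0.1154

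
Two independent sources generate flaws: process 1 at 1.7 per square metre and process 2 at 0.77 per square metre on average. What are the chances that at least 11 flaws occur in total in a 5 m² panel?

Independent Poisson processes superpose: combined rate λ = 1.7 + 0.77 = 2.47 per square metre.
Over the interval, μ = 2.47 × 5 = 12.35 (a 5 m² panel = 5 square metres).
P(N ≥ 11) = 1 − P(N ≤ 10) ≈ 0.6884.

0.6884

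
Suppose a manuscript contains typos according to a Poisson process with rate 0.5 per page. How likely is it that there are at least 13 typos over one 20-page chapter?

Over the interval, μ = 0.5 × 20 = 10 (a 20-page chapter = 20 pages).
P(N ≥ 13) = 1 − P(N ≤ 12) = 1 − Σ_{j=0}^{12} e^(−μ) μ^j/j! ≈ 0.2084.

0.2084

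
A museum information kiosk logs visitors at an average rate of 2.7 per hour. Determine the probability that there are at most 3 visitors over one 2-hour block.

Over the interval, μ = 2.7 × 2 = 5.4 (a 2-hour block = 2 hours).
P(N ≤ 3) = Σ_{j=0}^{3} e^(−μ) μ^j/j! ≈ 0.2133.

0.2133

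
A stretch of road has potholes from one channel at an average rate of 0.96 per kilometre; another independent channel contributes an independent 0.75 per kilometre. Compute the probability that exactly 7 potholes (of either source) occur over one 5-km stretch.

Independent Poisson processes superpose: combined rate λ = 0.96 + 0.75 = 1.71 per kilometre.
Over the interval, μ = 1.71 × 5 = 8.55 (a 5-km stretch = 5 kilometres).
P(N = 7) = e^(−8.55) · 8.55^7/7! ≈ 0.1283.

0.1283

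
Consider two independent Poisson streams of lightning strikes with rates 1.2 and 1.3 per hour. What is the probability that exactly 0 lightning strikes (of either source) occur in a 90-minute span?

0.0235

Independent Poisson processes superpose: combined rate λ = 1.2 + 1.3 = 2.5 per hour.
Over the interval, μ = 2.5 × 1.5 = 3.75 (a 90-minute span = 1.5 hours).
P(N = 0) = e^(−3.75) · 3.75^0/0! ≈ 0.0235.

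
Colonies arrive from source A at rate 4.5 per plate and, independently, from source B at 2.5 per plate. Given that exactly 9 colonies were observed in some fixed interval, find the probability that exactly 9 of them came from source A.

Given the total, each event is independently from source A with probability p = λ_A/(λ_A+λ_B) = 4.5/7 ≈ 0.6429.
So K ~ Binomial(9, 4.5/7): P(K = 9) = C(9,9) · (4.5/7)^9 · (2.5/7)^0 ≈ 0.0188.

0.0188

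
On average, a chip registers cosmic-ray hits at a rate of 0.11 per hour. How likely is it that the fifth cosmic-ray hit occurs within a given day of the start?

Over the interval, μ = 0.11 × 24 = 2.64 (a day = 24 hours).
The fifth arrival falls in the interval iff at least 5 events occur there: P(S_5 ≤ t) = P(N ≥ 5) = 1 − P(N ≤ 4) ≈ 0.1283.

0.1283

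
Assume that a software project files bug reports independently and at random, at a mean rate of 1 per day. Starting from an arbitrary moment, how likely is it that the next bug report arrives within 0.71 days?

0.5084

Inter-arrival times are exponential with rate λ = 1 per day.
P(T ≤ 0.71) = 1 − e^(−λt) = 1 − e^(−1 × 0.71) = 1 − e^(−0.71) ≈ 0.5084.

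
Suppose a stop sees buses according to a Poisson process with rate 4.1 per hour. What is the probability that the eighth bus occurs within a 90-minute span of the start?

0.2769

Over the interval, μ = 4.1 × 1.5 = 6.15 (a 90-minute span = 1.5 hours).
The eighth arrival falls in the interval iff at least 8 events occur there: P(S_8 ≤ t) = P(N ≥ 8) = 1 − P(N ≤ 7) ≈ 0.2769.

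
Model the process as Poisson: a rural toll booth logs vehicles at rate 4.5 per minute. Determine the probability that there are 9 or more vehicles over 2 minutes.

Over the interval, μ = 4.5 × 2 = 9 (2 minutes).
P(N ≥ 9) = 1 − P(N ≤ 8) = 1 − Σ_{j=0}^{8} e^(−μ) μ^j/j! ≈ 0.5443.

0.5443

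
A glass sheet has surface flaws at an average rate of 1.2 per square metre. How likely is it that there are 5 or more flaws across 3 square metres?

Over the interval, μ = 1.2 × 3 = 3.6 (3 square metres).
P(N ≥ 5) = 1 − P(N ≤ 4) = 1 − Σ_{j=0}^{4} e^(−μ) μ^j/j! ≈ 0.2936.

0.2936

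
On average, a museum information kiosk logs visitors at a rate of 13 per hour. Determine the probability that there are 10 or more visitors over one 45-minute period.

Over the interval, μ = 13 × 0.75 = 9.75 (a 45-minute period = 0.75 hours).
P(N ≥ 10) = 1 − P(N ≤ 9) = 1 − Σ_{j=0}^{9} e^(−μ) μ^j/j! ≈ 0.5104.

0.5104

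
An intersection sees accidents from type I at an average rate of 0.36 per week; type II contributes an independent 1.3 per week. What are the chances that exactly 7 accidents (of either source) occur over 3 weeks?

Independent Poisson processes superpose: combined rate λ = 0.36 + 1.3 = 1.66 per week.
Over the interval, μ = 1.66 × 3 = 4.98 (3 weeks).
P(N = 7) = e^(−4.98) · 4.98^7/7! ≈ 0.1036.

0.1036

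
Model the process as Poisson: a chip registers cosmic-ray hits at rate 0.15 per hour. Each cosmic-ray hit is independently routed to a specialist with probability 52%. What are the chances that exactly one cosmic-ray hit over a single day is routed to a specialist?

0.2879

Thinning: the cosmic-ray hits that are routed to a specialist themselves form a Poisson process with rate 0.52 × 0.15 = 0.078 per hour.
Over the interval, μ = 0.078 × 24 = 1.872 (a day = 24 hours).
P(N = 1) = e^(−1.872) · 1.872^1/1! ≈ 0.2879.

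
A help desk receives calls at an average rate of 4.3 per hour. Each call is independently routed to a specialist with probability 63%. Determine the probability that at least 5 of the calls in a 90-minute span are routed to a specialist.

0.3836

Thinning: the calls that are routed to a specialist themselves form a Poisson process with rate 0.63 × 4.3 = 2.709 per hour.
Over the interval, μ = 2.709 × 1.5 = 4.0635 (a 90-minute span = 1.5 hours).
P(N ≥ 5) = 1 − P(N ≤ 4) ≈ 0.3836.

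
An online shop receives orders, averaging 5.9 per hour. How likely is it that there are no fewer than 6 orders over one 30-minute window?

Over the interval, μ = 5.9 × 0.5 = 2.95 (a 30-minute window = 0.5 hours).
P(N ≥ 6) = 1 − P(N ≤ 5) = 1 − Σ_{j=0}^{5} e^(−μ) μ^j/j! ≈ 0.0790.

0.0790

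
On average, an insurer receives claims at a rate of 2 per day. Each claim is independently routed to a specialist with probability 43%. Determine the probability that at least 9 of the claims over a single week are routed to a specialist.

Thinning: the claims that are routed to a specialist themselves form a Poisson process with rate 0.43 × 2 = 0.86 per day.
Over the interval, μ = 0.86 × 7 = 6.02 (a week = 7 days).
P(N ≥ 9) = 1 − P(N ≤ 8) ≈ 0.1548.

0.1548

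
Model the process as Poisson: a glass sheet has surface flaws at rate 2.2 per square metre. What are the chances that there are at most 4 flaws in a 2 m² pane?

Over the interval, μ = 2.2 × 2 = 4.4 (a 2 m² pane = 2 square metres).
P(N ≤ 4) = Σ_{j=0}^{4} e^(−μ) μ^j/j! ≈ 0.5512.

0.5512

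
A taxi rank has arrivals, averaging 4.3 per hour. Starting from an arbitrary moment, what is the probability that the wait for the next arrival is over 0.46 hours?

The wait for the next event is exponential with rate λ = 4.3 per hour.
P(T > 0.46) = e^(−λt) = e^(−4.3 × 0.46) = e^(−1.978) ≈ 0.1383.

0.1383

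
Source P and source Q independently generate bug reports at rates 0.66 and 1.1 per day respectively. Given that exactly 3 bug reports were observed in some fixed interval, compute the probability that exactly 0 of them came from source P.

Given the total, each event is independently from source P with probability p = λ_P/(λ_P+λ_Q) = 0.66/1.76 = 0.3750.
So K ~ Binomial(3, 0.66/1.76): P(K = 0) = C(3,0) · (0.66/1.76)^0 · (1.1/1.76)^3 ≈ 0.2441.

0.2441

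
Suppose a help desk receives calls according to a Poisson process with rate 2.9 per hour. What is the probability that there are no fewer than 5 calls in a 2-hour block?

0.6873

Over the interval, μ = 2.9 × 2 = 5.8 (a 2-hour block = 2 hours).
P(N ≥ 5) = 1 − P(N ≤ 4) = 1 − Σ_{j=0}^{4} e^(−μ) μ^j/j! ≈ 0.6873.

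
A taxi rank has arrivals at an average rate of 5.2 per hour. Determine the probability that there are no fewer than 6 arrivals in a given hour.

With mean μ = 5.2 per hour,
P(N ≥ 6) = 1 − P(N ≤ 5) = 1 − Σ_{j=0}^{5} e^(−μ) μ^j/j! ≈ 0.4191.

0.4191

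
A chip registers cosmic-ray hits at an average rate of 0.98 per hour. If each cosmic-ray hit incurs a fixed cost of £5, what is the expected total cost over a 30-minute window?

E[N] = 0.98 × 0.5 = 0.49 (a 30-minute window = 0.5 hours); E[cost] = 0.49 × £5 = £2.45.

£2.45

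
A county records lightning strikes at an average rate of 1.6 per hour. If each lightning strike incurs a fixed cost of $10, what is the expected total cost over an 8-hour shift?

E[N] = 1.6 × 8 = 12.8 (an 8-hour shift = 8 hours); E[cost] = 12.8 × $10 = $128.

$128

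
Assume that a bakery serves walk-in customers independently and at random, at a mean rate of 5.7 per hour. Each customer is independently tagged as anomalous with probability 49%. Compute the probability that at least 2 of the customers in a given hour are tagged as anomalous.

Thinning: the customers that are tagged as anomalous themselves form a Poisson process with rate 0.49 × 5.7 = 2.793 per hour.
So μ = 2.793.
P(N ≥ 2) = 1 − P(N ≤ 1) ≈ 0.7677.

0.7677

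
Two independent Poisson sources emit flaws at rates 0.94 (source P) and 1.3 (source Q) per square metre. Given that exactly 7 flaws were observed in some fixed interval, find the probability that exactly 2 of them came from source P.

0.2435

Given the total, each event is independently from source P with probability p = λ_P/(λ_P+λ_Q) = 0.94/2.24 ≈ 0.4196.
So K ~ Binomial(7, 0.94/2.24): P(K = 2) = C(7,2) · (0.94/2.24)^2 · (1.3/2.24)^5 ≈ 0.2435.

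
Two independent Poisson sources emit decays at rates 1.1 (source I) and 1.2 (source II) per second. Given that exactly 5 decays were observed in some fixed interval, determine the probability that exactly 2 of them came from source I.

Given the total, each event is independently from source I with probability p = λ_I/(λ_I+λ_II) = 1.1/2.3 ≈ 0.4783.
So K ~ Binomial(5, 1.1/2.3): P(K = 2) = C(5,2) · (1.1/2.3)^2 · (1.2/2.3)^3 ≈ 0.3249.

0.3249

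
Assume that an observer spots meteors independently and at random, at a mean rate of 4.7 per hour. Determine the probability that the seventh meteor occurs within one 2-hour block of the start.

0.8273

Over the interval, μ = 4.7 × 2 = 9.4 (a 2-hour block = 2 hours).
The seventh arrival falls in the interval iff at least 7 events occur there: P(S_7 ≤ t) = P(N ≥ 7) = 1 − P(N ≤ 6) ≈ 0.8273.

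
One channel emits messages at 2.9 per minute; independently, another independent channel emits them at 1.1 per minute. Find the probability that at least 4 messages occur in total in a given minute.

0.5665

Independent Poisson processes superpose: combined rate λ = 2.9 + 1.1 = 4 per minute.
So μ = 4.
P(N ≥ 4) = 1 − P(N ≤ 3) ≈ 0.5665.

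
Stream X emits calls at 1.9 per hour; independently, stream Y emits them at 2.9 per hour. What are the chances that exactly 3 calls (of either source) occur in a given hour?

0.1517

Independent Poisson processes superpose: combined rate λ = 1.9 + 2.9 = 4.8 per hour.
So μ = 4.8.
P(N = 3) = e^(−4.8) · 4.8^3/3! ≈ 0.1517.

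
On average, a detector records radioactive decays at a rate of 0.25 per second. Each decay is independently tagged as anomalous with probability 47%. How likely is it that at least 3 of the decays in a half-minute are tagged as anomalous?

Thinning: the decays that are tagged as anomalous themselves form a Poisson process with rate 0.47 × 0.25 = 0.1175 per second.
Over the interval, μ = 0.1175 × 30 = 3.525 (a half-minute = 30 seconds).
P(N ≥ 3) = 1 − P(N ≤ 2) ≈ 0.6838.

0.6838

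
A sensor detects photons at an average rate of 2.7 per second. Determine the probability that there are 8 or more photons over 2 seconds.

Over the interval, μ = 2.7 × 2 = 5.4 (2 seconds).
P(N ≥ 8) = 1 − P(N ≤ 7) = 1 − Σ_{j=0}^{7} e^(−μ) μ^j/j! ≈ 0.1783.

0.1783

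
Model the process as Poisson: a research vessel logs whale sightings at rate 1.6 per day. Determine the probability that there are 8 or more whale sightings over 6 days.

0.7416

Over the interval, μ = 1.6 × 6 = 9.6 (6 days).
P(N ≥ 8) = 1 − P(N ≤ 7) = 1 − Σ_{j=0}^{7} e^(−μ) μ^j/j! ≈ 0.7416.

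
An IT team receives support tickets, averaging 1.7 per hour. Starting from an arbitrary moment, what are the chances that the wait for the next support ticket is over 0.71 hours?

0.2991

The wait for the next event is exponential with rate λ = 1.7 per hour.
P(T > 0.71) = e^(−λt) = e^(−1.7 × 0.71) = e^(−1.207) ≈ 0.2991.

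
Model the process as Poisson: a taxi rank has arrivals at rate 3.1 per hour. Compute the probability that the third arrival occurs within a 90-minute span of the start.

Over the interval, μ = 3.1 × 1.5 = 4.65 (a 90-minute span = 1.5 hours).
The third arrival falls in the interval iff at least 3 events occur there: P(S_3 ≤ t) = P(N ≥ 3) = 1 − P(N ≤ 2) ≈ 0.8426.

0.8426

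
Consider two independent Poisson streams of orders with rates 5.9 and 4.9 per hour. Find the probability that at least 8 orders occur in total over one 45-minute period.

0.5609

Independent Poisson processes superpose: combined rate λ = 5.9 + 4.9 = 10.8 per hour.
Over the interval, μ = 10.8 × 0.75 = 8.1 (a 45-minute period = 0.75 hours).
P(N ≥ 8) = 1 − P(N ≤ 7) ≈ 0.5609.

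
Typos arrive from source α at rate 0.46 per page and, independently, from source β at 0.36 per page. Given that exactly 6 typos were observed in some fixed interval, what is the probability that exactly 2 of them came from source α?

Given the total, each event is independently from source α with probability p = λ_α/(λ_α+λ_β) = 0.46/0.82 ≈ 0.5610.
So K ~ Binomial(6, 0.46/0.82): P(K = 2) = C(6,2) · (0.46/0.82)^2 · (0.36/0.82)^4 ≈ 0.1754.

0.1754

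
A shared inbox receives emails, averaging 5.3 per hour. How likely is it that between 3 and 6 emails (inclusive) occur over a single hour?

With mean μ = 5.3 per hour,
P(3 ≤ N ≤ 6) = Σ_{j=3}^{6} e^(−5.3) · 5.3^j/j! ≈ 0.6156.

0.6156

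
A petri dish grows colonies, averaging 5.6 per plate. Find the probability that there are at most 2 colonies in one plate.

With mean μ = 5.6 per plate,
P(N ≤ 2) = Σ_{j=0}^{2} e^(−μ) μ^j/j! ≈ 0.0824.

0.0824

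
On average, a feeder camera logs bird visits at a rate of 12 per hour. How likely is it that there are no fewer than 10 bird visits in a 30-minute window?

0.0839

Over the interval, μ = 12 × 0.5 = 6 (a 30-minute window = 0.5 hours).
P(N ≥ 10) = 1 − P(N ≤ 9) = 1 − Σ_{j=0}^{9} e^(−μ) μ^j/j! ≈ 0.0839.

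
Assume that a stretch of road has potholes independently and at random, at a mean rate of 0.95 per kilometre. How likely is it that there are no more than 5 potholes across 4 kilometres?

0.8156

Over the interval, μ = 0.95 × 4 = 3.8 (4 kilometres).
P(N ≤ 5) = Σ_{j=0}^{5} e^(−μ) μ^j/j! ≈ 0.8156.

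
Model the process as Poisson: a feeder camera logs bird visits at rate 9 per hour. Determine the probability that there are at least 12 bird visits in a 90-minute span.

0.6955

Over the interval, μ = 9 × 1.5 = 13.5 (a 90-minute span = 1.5 hours).
P(N ≥ 12) = 1 − P(N ≤ 11) = 1 − Σ_{j=0}^{11} e^(−μ) μ^j/j! ≈ 0.6955.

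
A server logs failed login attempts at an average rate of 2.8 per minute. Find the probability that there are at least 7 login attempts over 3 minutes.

0.7330

Over the interval, μ = 2.8 × 3 = 8.4 (3 minutes).
P(N ≥ 7) = 1 − P(N ≤ 6) = 1 − Σ_{j=0}^{6} e^(−μ) μ^j/j! ≈ 0.7330.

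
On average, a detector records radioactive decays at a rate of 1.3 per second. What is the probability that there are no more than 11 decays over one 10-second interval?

0.3532

Over the interval, μ = 1.3 × 10 = 13 (a 10-second interval = 10 seconds).
P(N ≤ 11) = Σ_{j=0}^{11} e^(−μ) μ^j/j! ≈ 0.3532.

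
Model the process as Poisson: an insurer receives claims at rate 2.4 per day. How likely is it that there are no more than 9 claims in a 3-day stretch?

0.8096

Over the interval, μ = 2.4 × 3 = 7.2 (a 3-day stretch = 3 days).
P(N ≤ 9) = Σ_{j=0}^{9} e^(−μ) μ^j/j! ≈ 0.8096.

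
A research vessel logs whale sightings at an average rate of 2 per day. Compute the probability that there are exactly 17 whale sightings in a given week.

Over the interval, μ = 2 × 7 = 14 (a week = 7 days).
P(N = 17) = e^(−μ) μ^17/17! = e^(−14) · 14^17/355687428096000 ≈ 0.0713.

0.0713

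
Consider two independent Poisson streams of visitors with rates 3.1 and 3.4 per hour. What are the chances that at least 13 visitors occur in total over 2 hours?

0.5369

Independent Poisson processes superpose: combined rate λ = 3.1 + 3.4 = 6.5 per hour.
Over the interval, μ = 6.5 × 2 = 13 (2 hours).
P(N ≥ 13) = 1 − P(N ≤ 12) ≈ 0.5369.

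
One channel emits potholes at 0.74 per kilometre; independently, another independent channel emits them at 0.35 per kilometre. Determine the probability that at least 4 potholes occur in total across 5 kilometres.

Independent Poisson processes superpose: combined rate λ = 0.74 + 0.35 = 1.09 per kilometre.
Over the interval, μ = 1.09 × 5 = 5.45 (5 kilometres).
P(N ≥ 4) = 1 − P(N ≤ 3) ≈ 0.7926.

0.7926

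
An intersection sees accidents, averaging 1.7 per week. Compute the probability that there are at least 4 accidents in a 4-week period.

Over the interval, μ = 1.7 × 4 = 6.8 (a 4-week period = 4 weeks).
P(N ≥ 4) = 1 − P(N ≤ 3) = 1 − Σ_{j=0}^{3} e^(−μ) μ^j/j! ≈ 0.9072.

0.9072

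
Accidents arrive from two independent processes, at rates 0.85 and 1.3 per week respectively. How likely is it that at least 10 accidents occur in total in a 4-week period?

0.3600

Independent Poisson processes superpose: combined rate λ = 0.85 + 1.3 = 2.15 per week.
Over the interval, μ = 2.15 × 4 = 8.6 (a 4-week period = 4 weeks).
P(N ≥ 10) = 1 − P(N ≤ 9) ≈ 0.3600.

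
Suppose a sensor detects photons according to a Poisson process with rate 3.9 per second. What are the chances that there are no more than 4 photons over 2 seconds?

Over the interval, μ = 3.9 × 2 = 7.8 (2 seconds).
P(N ≤ 4) = Σ_{j=0}^{4} e^(−μ) μ^j/j! ≈ 0.1117.

0.1117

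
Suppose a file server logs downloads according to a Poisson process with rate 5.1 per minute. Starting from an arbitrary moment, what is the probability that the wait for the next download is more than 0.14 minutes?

The wait for the next event is exponential with rate λ = 5.1 per minute.
P(T > 0.14) = e^(−λt) = e^(−5.1 × 0.14) = e^(−0.714) ≈ 0.4897.

0.4897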